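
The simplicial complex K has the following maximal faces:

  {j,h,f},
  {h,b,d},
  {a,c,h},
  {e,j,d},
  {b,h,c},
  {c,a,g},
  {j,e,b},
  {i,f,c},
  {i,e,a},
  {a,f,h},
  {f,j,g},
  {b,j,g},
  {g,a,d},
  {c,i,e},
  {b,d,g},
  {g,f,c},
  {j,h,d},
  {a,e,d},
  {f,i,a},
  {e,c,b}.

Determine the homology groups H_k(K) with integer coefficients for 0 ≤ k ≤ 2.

We work with the vertex ordering a < b < c < d < e < f < g < h < i < j. The simplices of K, each written with vertices in increasing order, are:

  0-simplices (10): a, b, c, d, e, f, g, h, i, j
  1-simplices (30): ac, ad, ae, af, ag, ah, ai, bc, bd, be, bg, bh, bj, ce, cf, cg, ch, ci, de, dg, dh, dj, ei, ej, fg, fh, fi, fj, gj, hj
  2-simplices (20): acg, ach, ade, adg, aei, afh, afi, bce, bch, bdg, bdh, bej, bgj, cei, cfg, cfi, dej, dhj, fgj, fhj

giving chain groups C_0 ≅ Z^10, C_1 ≅ Z^30, C_2 ≅ Z^20.

∂_1: C_1 → C_0 is given by ∂[p,q] = [q] − [p].
The resulting 10×30 matrix has rank 9, and its Smith normal form has invariant factors (1,1,1,1,1,1,1,1,1).

Boundary ∂_2: C_2 → C_1 acts by ∂[p,q,r] = [q,r] − [p,r] + [p,q]. For instance
  ∂bdg = dg − bg + bd,
  ∂bgj = gj − bj + bg.
The resulting 30×20 matrix has rank 20, and its Smith normal form has invariant factors (1,1,1,1,1,1,1,1,1,1,1,1,1,1,1,1,1,1,1,2).

Now H_k = ker ∂_k / im ∂_{k+1}, so:

  H_0: rank C_0 − rank ∂_1 = 10 − 9 = 1, and the invariant factors of ∂_1 are all 1, so H_0 = Z.
  H_1: rank ker ∂_1 − rank ∂_2 = (30 − 9) − 20 = 1, and ∂_2 has invariant factor 2 > 1, so H_1 = Z ⊕ Z/2Z.
  H_2: rank ker ∂_2 − rank ∂_3 = (20 − 20) − 0 = 0, and there is no ∂_3, so H_2 = 0.

As a check, the Euler characteristic is 10 − 30 + 20 = 0, which agrees with 1 − 1 + 0 = 0.
(K is a triangulation of the Klein bottle.)

H_0 ≅ Z,  H_1 ≅ Z ⊕ Z/2Z,  H_2 = 0.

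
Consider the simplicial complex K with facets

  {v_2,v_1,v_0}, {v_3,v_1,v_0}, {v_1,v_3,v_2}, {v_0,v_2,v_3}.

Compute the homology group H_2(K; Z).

H_2 ≅ Z.

Order the vertices as v_0 < v_1 < v_2 < v_3. Listing each simplex with vertices in this order, K has dimension 2 with simplices:

  0-simplices (4): [v_0], [v_1], [v_2], [v_3]
  1-simplices (6): [v_0,v_1], [v_0,v_2], [v_0,v_3], [v_1,v_2], [v_1,v_3], [v_2,v_3]
  2-simplices (4): [v_0,v_1,v_2], [v_0,v_1,v_3], [v_0,v_2,v_3], [v_1,v_2,v_3]

Hence C_0 ≅ Z^4, C_1 ≅ Z^6, C_2 ≅ Z^4.

The boundary map ∂_1: C_1 → C_0 sends each edge [p,q] (with p < q) to q − p.
This gives a 4×6 integer matrix of rank 3; reducing to Smith normal form yields diagonal entries (1,1,1).

Boundary ∂_2: C_2 → C_1 acts by ∂[p,q,r] = [q,r] − [p,r] + [p,q]. For instance
  ∂[v_0,v_1,v_2] = [v_1,v_2] − [v_0,v_2] + [v_0,v_1],
  ∂[v_0,v_2,v_3] = [v_2,v_3] − [v_0,v_3] + [v_0,v_2].
As a 6×4 matrix over Z this has rank 3, with invariant factors (1,1,1).

Reading off H_k = ker ∂_k / im ∂_{k+1}:

  H_2: rank ker ∂_2 − rank ∂_3 = (4 − 3) − 0 = 1, and there is no ∂_3, so H_2 = Z.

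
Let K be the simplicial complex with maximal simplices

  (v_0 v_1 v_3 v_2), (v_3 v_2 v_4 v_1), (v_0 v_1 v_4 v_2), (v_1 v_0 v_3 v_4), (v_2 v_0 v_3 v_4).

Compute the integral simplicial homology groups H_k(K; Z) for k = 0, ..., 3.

Take the total order v_0 < v_1 < v_2 < v_3 < v_4 on the vertex set. Then K (dimension 3) consists of the simplices:

  0-simplices (5): [v_0], [v_1], [v_2], [v_3], [v_4]
  1-simplices (10): [v_0,v_1], [v_0,v_2], [v_0,v_3], [v_0,v_4], [v_1,v_2], [v_1,v_3], [v_1,v_4], [v_2,v_3], [v_2,v_4], [v_3,v_4]
  2-simplices (10): [v_0,v_1,v_2], [v_0,v_1,v_3], [v_0,v_1,v_4], [v_0,v_2,v_3], [v_0,v_2,v_4], [v_0,v_3,v_4], [v_1,v_2,v_3], [v_1,v_2,v_4], [v_1,v_3,v_4], [v_2,v_3,v_4]
  3-simplices (5): [v_0,v_1,v_2,v_3], [v_0,v_1,v_2,v_4], [v_0,v_1,v_3,v_4], [v_0,v_2,v_3,v_4], [v_1,v_2,v_3,v_4]

giving chain groups C_0 ≅ Z^5, C_1 ≅ Z^10, C_2 ≅ Z^10, C_3 ≅ Z^5.

∂_1: C_1 → C_0 is given by ∂[p,q] = [q] − [p]. For instance
  ∂[v_2,v_3] = [v_3] − [v_2].
As a 5×10 matrix over Z this has rank 4, with invariant factors (1,1,1,1).

The boundary map ∂_2: C_2 → C_1 acts by ∂[p,q,r] = [q,r] − [p,r] + [p,q]. For instance
  ∂[v_1,v_3,v_4] = [v_3,v_4] − [v_1,v_4] + [v_1,v_3],
  ∂[v_1,v_2,v_4] = [v_2,v_4] − [v_1,v_4] + [v_1,v_2].
This gives a 10×10 integer matrix of rank 6; reducing to Smith normal form yields diagonal entries (1,1,1,1,1,1).

∂_3: C_3 → C_2 sends each 3-simplex σ to the alternating sum Σ_i (−1)^i (σ with its i-th vertex removed). For instance
  ∂[v_0,v_1,v_2,v_3] = [v_1,v_2,v_3] − [v_0,v_2,v_3] + [v_0,v_1,v_3] − [v_0,v_1,v_2],
  ∂[v_0,v_2,v_3,v_4] = [v_2,v_3,v_4] − [v_0,v_3,v_4] + [v_0,v_2,v_4] − [v_0,v_2,v_3].
The resulting 10×5 matrix has rank 4, and its Smith normal form has invariant factors (1,1,1,1).

Computing H_k = (kernel of ∂_k) / (image of ∂_{k+1}):

  H_0: rank C_0 − rank ∂_1 = 5 − 4 = 1, and the invariant factors of ∂_1 are all 1, so H_0 ≅ Z.
  H_1: rank ker ∂_1 − rank ∂_2 = (10 − 4) − 6 = 0, and the invariant factors of ∂_2 are all 1, so H_1 ≅ 0.
  H_2: rank ker ∂_2 − rank ∂_3 = (10 − 6) − 4 = 0, and the invariant factors of ∂_3 are all 1, so H_2 ≅ 0.
  H_3: rank ker ∂_3 − rank ∂_4 = (5 − 4) − 0 = 1, and there is no ∂_4, so H_3 ≅ Z.

H_0 ≅ Z,  H_1 = 0,  H_2 = 0,  H_3 ≅ Z.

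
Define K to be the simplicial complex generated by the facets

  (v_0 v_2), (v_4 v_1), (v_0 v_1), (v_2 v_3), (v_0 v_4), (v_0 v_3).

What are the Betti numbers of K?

Take the total order v_0 < v_1 < v_2 < v_3 < v_4 on the vertex set. Then K (dimension 1) consists of the simplices:

  0-simplices (5): [v_0], [v_1], [v_2], [v_3], [v_4]
  1-simplices (6): [v_0,v_1], [v_0,v_2], [v_0,v_3], [v_0,v_4], [v_1,v_4], [v_2,v_3]

Hence C_0 ≅ Z^5, C_1 ≅ Z^6.

The boundary map ∂_1: C_1 → C_0 is given by ∂[p,q] = [q] − [p]. For instance
  ∂[v_1,v_4] = [v_4] − [v_1].
The resulting 5×6 matrix has rank 4, and its Smith normal form has invariant factors (1,1,1,1).

Computing H_k = (kernel of ∂_k) / (image of ∂_{k+1}):

  H_0: rank C_0 − rank ∂_1 = 5 − 4 = 1, and the invariant factors of ∂_1 are all 1, so H_0 ≅ Z.
  H_1: rank ker ∂_1 − rank ∂_2 = (6 − 4) − 0 = 2, and there is no ∂_2, so H_1 ≅ Z^2.

As a check, the Euler characteristic is 5 − 6 = -1, which agrees with 1 − 2 = -1.

Hence the Betti numbers are b_0 = 1, b_1 = 2.

b_0 = 1, b_1 = 2.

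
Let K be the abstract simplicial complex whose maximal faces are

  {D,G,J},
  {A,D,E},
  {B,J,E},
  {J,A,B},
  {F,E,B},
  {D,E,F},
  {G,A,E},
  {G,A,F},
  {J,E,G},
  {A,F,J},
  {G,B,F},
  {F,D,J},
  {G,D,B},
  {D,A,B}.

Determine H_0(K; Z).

Fix the vertex order A < B < D < E < F < G < J and write every simplex with vertices in increasing order. Then dim K = 2 and the simplices of K are:

  0-simplices (7): A, B, D, E, F, G, J
  1-simplices (21): AB, AD, AE, AF, AG, AJ, BD, BE, BF, BG, BJ, DE, DF, DG, DJ, EF, EG, EJ, FG, FJ, GJ
  2-simplices (14): ABD, ABJ, ADE, AEG, AFG, AFJ, BDG, BEF, BEJ, BFG, DEF, DFJ, DGJ, EGJ

Hence C_0 ≅ Z^7, C_1 ≅ Z^21, C_2 ≅ Z^14.

Boundary ∂_1: C_1 → C_0 maps an edge to its endpoints' difference, ∂[p,q] = q − p. For instance
  ∂AF = F − A.
This gives a 7×21 integer matrix of rank 6; reducing to Smith normal form yields diagonal entries (1,1,1,1,1,1).

∂_2: C_2 → C_1 sends each 2-simplex [p,q,r] to [q,r] − [p,r] + [p,q]. For instance
  ∂AEG = EG − AG + AE,
  ∂EGJ = GJ − EJ + EG.
The 21×14 boundary matrix has rank 13 and Smith normal form diag(1,1,1,1,1,1,1,1,1,1,1,1,1).

Now H_k = ker ∂_k / im ∂_{k+1}, so:

  H_0: rank C_0 − rank ∂_1 = 7 − 6 = 1, and the invariant factors of ∂_1 are all 1, so H_0 = Z.

H_0 = Z.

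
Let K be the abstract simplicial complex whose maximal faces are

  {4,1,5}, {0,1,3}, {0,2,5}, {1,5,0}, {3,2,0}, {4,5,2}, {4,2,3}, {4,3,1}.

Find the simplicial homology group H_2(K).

H_2 = Z.

Fix the vertex order 0 < 1 < 2 < 3 < 4 < 5 and write every simplex with vertices in increasing order. Then dim K = 2 and the simplices of K are:

  0-simplices (6): [0], [1], [2], [3], [4], [5]
  1-simplices (12): [0,1], [0,2], [0,3], [0,5], [1,3], [1,4], [1,5], [2,3], [2,4], [2,5], [3,4], [4,5]
  2-simplices (8): [0,1,3], [0,1,5], [0,2,3], [0,2,5], [1,3,4], [1,4,5], [2,3,4], [2,4,5]

Hence C_0 ≅ Z^6, C_1 ≅ Z^12, C_2 ≅ Z^8.

Boundary ∂_1: C_1 → C_0 maps an edge to its endpoints' difference, ∂[p,q] = q − p. For instance
  ∂[0,3] = [3] − [0].
The 6×12 boundary matrix has rank 5 and Smith normal form diag(1,1,1,1,1).

Boundary ∂_2: C_2 → C_1 sends each 2-simplex [p,q,r] to [q,r] − [p,r] + [p,q]. For instance
  ∂[1,3,4] = [3,4] − [1,4] + [1,3],
  ∂[0,1,3] = [1,3] − [0,3] + [0,1].
The 12×8 boundary matrix has rank 7 and Smith normal form diag(1,1,1,1,1,1,1).

Computing H_k = (kernel of ∂_k) / (image of ∂_{k+1}):

  H_2: rank ker ∂_2 − rank ∂_3 = (8 − 7) − 0 = 1, and there is no ∂_3, so H_2 ≅ Z.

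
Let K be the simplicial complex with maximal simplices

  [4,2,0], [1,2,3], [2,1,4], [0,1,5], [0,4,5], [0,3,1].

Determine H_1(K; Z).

We work with the vertex ordering 0 < 1 < 2 < 3 < 4 < 5. The simplices of K, each written with vertices in increasing order, are:

  0-simplices (6): [0], [1], [2], [3], [4], [5]
  1-simplices (12): [0,1], [0,2], [0,3], [0,4], [0,5], [1,2], [1,3], [1,4], [1,5], [2,3], [2,4], [4,5]
  2-simplices (6): [0,1,3], [0,1,5], [0,2,4], [0,4,5], [1,2,3], [1,2,4]

Hence C_0 ≅ Z^6, C_1 ≅ Z^12, C_2 ≅ Z^6.

Boundary ∂_1: C_1 → C_0 sends each edge [p,q] (with p < q) to q − p. For instance
  ∂[2,3] = [3] − [2].
This gives a 6×12 integer matrix of rank 5; reducing to Smith normal form yields diagonal entries (1,1,1,1,1).

The boundary map ∂_2: C_2 → C_1 sends each 2-simplex [p,q,r] to [q,r] − [p,r] + [p,q]. For instance
  ∂[0,1,5] = [1,5] − [0,5] + [0,1],
  ∂[0,2,4] = [2,4] − [0,4] + [0,2].
This gives a 12×6 integer matrix of rank 6; reducing to Smith normal form yields diagonal entries (1,1,1,1,1,1).

From H_k ≅ ker(∂_k) / im(∂_{k+1}) we obtain:

  H_1: rank ker ∂_1 − rank ∂_2 = (12 − 5) − 6 = 1, and the invariant factors of ∂_2 are all 1, so H_1 = Z.

(K is a triangulation of the cylinder S^1 x I.)

H_1 = Z.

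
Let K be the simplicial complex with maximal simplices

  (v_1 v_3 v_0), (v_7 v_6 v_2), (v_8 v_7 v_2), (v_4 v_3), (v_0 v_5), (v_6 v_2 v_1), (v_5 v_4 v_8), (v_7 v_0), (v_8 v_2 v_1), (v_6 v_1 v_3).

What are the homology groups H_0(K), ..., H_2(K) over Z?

H_0 ≅ Z,  H_1 ≅ Z^3,  H_2 = 0.

We work with the vertex ordering v_0 < v_1 < v_2 < v_3 < v_4 < v_5 < v_6 < v_7 < v_8. The simplices of K, each written with vertices in increasing order, are:

  0-simplices (9): [v_0], [v_1], [v_2], [v_3], [v_4], [v_5], [v_6], [v_7], [v_8]
  1-simplices (18): (18 of them)
  2-simplices (7): [v_0,v_1,v_3], [v_1,v_2,v_6], [v_1,v_2,v_8], [v_1,v_3,v_6], [v_2,v_6,v_7], [v_2,v_7,v_8], [v_4,v_5,v_8]

Hence C_0 ≅ Z^9, C_1 ≅ Z^18, C_2 ≅ Z^7.

The boundary map ∂_1: C_1 → C_0 is given by ∂[p,q] = [q] − [p]. For instance
  ∂[v_7,v_8] = [v_8] − [v_7].
The resulting 9×18 matrix has rank 8, and its Smith normal form has invariant factors (1,1,1,1,1,1,1,1).

∂_2: C_2 → C_1 sends each 2-simplex [p,q,r] to [q,r] − [p,r] + [p,q]. For instance
  ∂[v_1,v_2,v_8] = [v_2,v_8] − [v_1,v_8] + [v_1,v_2],
  ∂[v_2,v_6,v_7] = [v_6,v_7] − [v_2,v_7] + [v_2,v_6].
The 18×7 boundary matrix has rank 7 and Smith normal form diag(1,1,1,1,1,1,1).

Now H_k = ker ∂_k / im ∂_{k+1}, so:

  H_0: rank C_0 − rank ∂_1 = 9 − 8 = 1, and the invariant factors of ∂_1 are all 1, so H_0 ≅ Z.
  H_1: rank ker ∂_1 − rank ∂_2 = (18 − 8) − 7 = 3, and the invariant factors of ∂_2 are all 1, so H_1 ≅ Z^3.
  H_2: rank ker ∂_2 − rank ∂_3 = (7 − 7) − 0 = 0, and there is no ∂_3, so H_2 ≅ 0.

As a check, the Euler characteristic is 9 − 18 + 7 = -2, which agrees with 1 − 3 + 0 = -2.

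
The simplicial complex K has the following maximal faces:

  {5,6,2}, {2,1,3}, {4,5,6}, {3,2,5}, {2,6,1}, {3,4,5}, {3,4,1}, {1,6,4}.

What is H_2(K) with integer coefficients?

H_2 ≅ Z.

Take the total order 1 < 2 < 3 < 4 < 5 < 6 on the vertex set. Then K (dimension 2) consists of the simplices:

  0-simplices (6): [1], [2], [3], [4], [5], [6]
  1-simplices (12): [1,2], [1,3], [1,4], [1,6], [2,3], [2,5], [2,6], [3,4], [3,5], [4,5], [4,6], [5,6]
  2-simplices (8): [1,2,3], [1,2,6], [1,3,4], [1,4,6], [2,3,5], [2,5,6], [3,4,5], [4,5,6]

giving chain groups C_0 ≅ Z^6, C_1 ≅ Z^12, C_2 ≅ Z^8.

∂_1: C_1 → C_0 is given by ∂[p,q] = [q] − [p]. For instance
  ∂[1,2] = [2] − [1].
The 6×12 boundary matrix has rank 5 and Smith normal form diag(1,1,1,1,1).

∂_2: C_2 → C_1 maps a triangle to the signed sum of its edges. For instance
  ∂[1,4,6] = [4,6] − [1,6] + [1,4],
  ∂[4,5,6] = [5,6] − [4,6] + [4,5].
The 12×8 boundary matrix has rank 7 and Smith normal form diag(1,1,1,1,1,1,1).

From H_k ≅ ker(∂_k) / im(∂_{k+1}) we obtain:

  H_2: rank ker ∂_2 − rank ∂_3 = (8 − 7) − 0 = 1, and there is no ∂_3, so H_2 ≅ Z.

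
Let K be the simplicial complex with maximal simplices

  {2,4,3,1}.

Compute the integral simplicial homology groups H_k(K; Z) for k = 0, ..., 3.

Take the total order 1 < 2 < 3 < 4 on the vertex set. Then K (dimension 3) consists of the simplices:

  0-simplices (4): [1], [2], [3], [4]
  1-simplices (6): [1,2], [1,3], [1,4], [2,3], [2,4], [3,4]
  2-simplices (4): [1,2,3], [1,2,4], [1,3,4], [2,3,4]
  3-simplices (1): [1,2,3,4]

giving chain groups C_0 ≅ Z^4, C_1 ≅ Z^6, C_2 ≅ Z^4, C_3 ≅ Z^1.

∂_1: C_1 → C_0 maps an edge to its endpoints' difference, ∂[p,q] = q − p. For instance
  ∂[1,4] = [4] − [1].
The 4×6 boundary matrix has rank 3 and Smith normal form diag(1,1,1).

The boundary map ∂_2: C_2 → C_1 maps a triangle to the signed sum of its edges. For instance
  ∂[1,2,4] = [2,4] − [1,4] + [1,2],
  ∂[1,3,4] = [3,4] − [1,4] + [1,3].
The 6×4 boundary matrix has rank 3 and Smith normal form diag(1,1,1).

Boundary ∂_3: C_3 → C_2 sends each 3-simplex σ to the alternating sum Σ_i (−1)^i (σ with its i-th vertex removed). For instance
  ∂[1,2,3,4] = [2,3,4] − [1,3,4] + [1,2,4] − [1,2,3].
The 4×1 boundary matrix has rank 1 and Smith normal form diag(1).

Now H_k = ker ∂_k / im ∂_{k+1}, so:

  H_0: rank C_0 − rank ∂_1 = 4 − 3 = 1, and the invariant factors of ∂_1 are all 1, so H_0 = Z.
  H_1: rank ker ∂_1 − rank ∂_2 = (6 − 3) − 3 = 0, and the invariant factors of ∂_2 are all 1, so H_1 = 0.
  H_2: rank ker ∂_2 − rank ∂_3 = (4 − 3) − 1 = 0, and the invariant factors of ∂_3 are all 1, so H_2 = 0.
  H_3: rank ker ∂_3 − rank ∂_4 = (1 − 1) − 0 = 0, and there is no ∂_4, so H_3 = 0.

As a check, the Euler characteristic is 4 − 6 + 4 − 1 = 1, which agrees with 1 − 0 + 0 − 0 = 1.

H_0 ≅ Z,  H_1 = 0,  H_2 = 0,  H_3 = 0.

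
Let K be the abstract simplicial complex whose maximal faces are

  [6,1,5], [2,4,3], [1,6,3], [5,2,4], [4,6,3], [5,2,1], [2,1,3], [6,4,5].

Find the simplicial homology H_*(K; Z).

Take the total order 1 < 2 < 3 < 4 < 5 < 6 on the vertex set. Then K (dimension 2) consists of the simplices:

  0-simplices (6): [1], [2], [3], [4], [5], [6]
  1-simplices (12): [1,2], [1,3], [1,5], [1,6], [2,3], [2,4], [2,5], [3,4], [3,6], [4,5], [4,6], [5,6]
  2-simplices (8): [1,2,3], [1,2,5], [1,3,6], [1,5,6], [2,3,4], [2,4,5], [3,4,6], [4,5,6]

so the chain groups are C_0 ≅ Z^6, C_1 ≅ Z^12, C_2 ≅ Z^8.

Boundary ∂_1: C_1 → C_0 sends each edge [p,q] (with p < q) to q − p. For instance
  ∂[1,2] = [2] − [1].
The 6×12 boundary matrix has rank 5 and Smith normal form diag(1,1,1,1,1).

Boundary ∂_2: C_2 → C_1 sends each 2-simplex [p,q,r] to [q,r] − [p,r] + [p,q]. For instance
  ∂[1,2,3] = [2,3] − [1,3] + [1,2],
  ∂[2,3,4] = [3,4] − [2,4] + [2,3].
The resulting 12×8 matrix has rank 7, and its Smith normal form has invariant factors (1,1,1,1,1,1,1).

From H_k ≅ ker(∂_k) / im(∂_{k+1}) we obtain:

  H_0: rank C_0 − rank ∂_1 = 6 − 5 = 1, and the invariant factors of ∂_1 are all 1, so H_0 = Z.
  H_1: rank ker ∂_1 − rank ∂_2 = (12 − 5) − 7 = 0, and the invariant factors of ∂_2 are all 1, so H_1 = 0.
  H_2: rank ker ∂_2 − rank ∂_3 = (8 − 7) − 0 = 1, and there is no ∂_3, so H_2 = Z.

As a check, the Euler characteristic is 6 − 12 + 8 = 2, which agrees with 1 − 0 + 1 = 2.

H_0 ≅ Z,  H_1 = 0,  H_2 ≅ Z.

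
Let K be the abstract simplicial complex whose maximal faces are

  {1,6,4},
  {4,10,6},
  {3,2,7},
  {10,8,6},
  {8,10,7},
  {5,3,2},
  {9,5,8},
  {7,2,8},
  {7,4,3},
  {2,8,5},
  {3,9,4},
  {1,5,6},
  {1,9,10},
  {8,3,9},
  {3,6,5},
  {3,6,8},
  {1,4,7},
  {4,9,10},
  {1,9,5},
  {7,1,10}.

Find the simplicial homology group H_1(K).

Fix the vertex order 1 < 2 < 3 < 4 < 5 < 6 < 7 < 8 < 9 < 10 and write every simplex with vertices in increasing order. Then dim K = 2 and the simplices of K are:

  0-simplices (10): [1], [2], [3], [4], [5], [6], [7], [8], [9], [10]
  1-simplices (30): (30 of them)
  2-simplices (20): (20 of them)

Hence C_0 ≅ Z^10, C_1 ≅ Z^30, C_2 ≅ Z^20.

The boundary map ∂_1: C_1 → C_0 maps an edge to its endpoints' difference, ∂[p,q] = q − p. For instance
  ∂[3,7] = [7] − [3].
The 10×30 boundary matrix has rank 9 and Smith normal form diag(1,1,1,1,1,1,1,1,1).

∂_2: C_2 → C_1 maps a triangle to the signed sum of its edges. For instance
  ∂[3,6,8] = [6,8] − [3,8] + [3,6],
  ∂[3,4,9] = [4,9] − [3,9] + [3,4].
This gives a 30×20 integer matrix of rank 20; reducing to Smith normal form yields diagonal entries (1,1,1,1,1,1,1,1,1,1,1,1,1,1,1,1,1,1,1,2).

Now H_k = ker ∂_k / im ∂_{k+1}, so:

  H_1: rank ker ∂_1 − rank ∂_2 = (30 − 9) − 20 = 1, and ∂_2 has invariant factor 2 > 1, so H_1 ≅ Z ⊕ Z/2Z.

(K is a triangulation of the Klein bottle.)

H_1 = Z ⊕ Z/2Z.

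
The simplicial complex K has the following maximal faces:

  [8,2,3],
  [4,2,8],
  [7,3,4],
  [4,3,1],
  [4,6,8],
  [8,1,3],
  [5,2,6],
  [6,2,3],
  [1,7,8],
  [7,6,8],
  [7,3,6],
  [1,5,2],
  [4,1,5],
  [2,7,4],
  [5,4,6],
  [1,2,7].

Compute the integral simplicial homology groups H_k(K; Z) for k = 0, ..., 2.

Take the total order 1 < 2 < 3 < 4 < 5 < 6 < 7 < 8 on the vertex set. Then K (dimension 2) consists of the simplices:

  0-simplices (8): [1], [2], [3], [4], [5], [6], [7], [8]
  1-simplices (24): (24 of them)
  2-simplices (16): [1,2,5], [1,2,7], [1,3,4], [1,3,8], [1,4,5], [1,7,8], [2,3,6], [2,3,8], [2,4,7], [2,4,8], [2,5,6], [3,4,7], [3,6,7], [4,5,6], [4,6,8], [6,7,8]

giving chain groups C_0 ≅ Z^8, C_1 ≅ Z^24, C_2 ≅ Z^16.

Boundary ∂_1: C_1 → C_0 sends each edge [p,q] (with p < q) to q − p.
The resulting 8×24 matrix has rank 7, and its Smith normal form has invariant factors (1,1,1,1,1,1,1).

The boundary map ∂_2: C_2 → C_1 acts by ∂[p,q,r] = [q,r] − [p,r] + [p,q]. For instance
  ∂[1,2,7] = [2,7] − [1,7] + [1,2],
  ∂[1,2,5] = [2,5] − [1,5] + [1,2].
The 24×16 boundary matrix has rank 15 and Smith normal form diag(1,1,1,1,1,1,1,1,1,1,1,1,1,1,1).

Now H_k = ker ∂_k / im ∂_{k+1}, so:

  H_0: rank C_0 − rank ∂_1 = 8 − 7 = 1, and the invariant factors of ∂_1 are all 1, so H_0 = Z.
  H_1: rank ker ∂_1 − rank ∂_2 = (24 − 7) − 15 = 2, and the invariant factors of ∂_2 are all 1, so H_1 = Z^2.
  H_2: rank ker ∂_2 − rank ∂_3 = (16 − 15) − 0 = 1, and there is no ∂_3, so H_2 = Z.

(K is a triangulation of the torus T^2.)

H_0 ≅ Z,  H_1 ≅ Z^2,  H_2 ≅ Z.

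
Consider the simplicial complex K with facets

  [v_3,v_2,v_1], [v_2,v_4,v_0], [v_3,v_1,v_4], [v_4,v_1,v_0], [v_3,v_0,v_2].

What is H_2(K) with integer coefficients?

H_2 ≅ 0.

Order the vertices as v_0 < v_1 < v_2 < v_3 < v_4. Listing each simplex with vertices in this order, K has dimension 2 with simplices:

  0-simplices (5): [v_0], [v_1], [v_2], [v_3], [v_4]
  1-simplices (10): [v_0,v_1], [v_0,v_2], [v_0,v_3], [v_0,v_4], [v_1,v_2], [v_1,v_3], [v_1,v_4], [v_2,v_3], [v_2,v_4], [v_3,v_4]
  2-simplices (5): [v_0,v_1,v_4], [v_0,v_2,v_3], [v_0,v_2,v_4], [v_1,v_2,v_3], [v_1,v_3,v_4]

Hence C_0 ≅ Z^5, C_1 ≅ Z^10, C_2 ≅ Z^5.

The boundary map ∂_1: C_1 → C_0 is given by ∂[p,q] = [q] − [p].
This gives a 5×10 integer matrix of rank 4; reducing to Smith normal form yields diagonal entries (1,1,1,1).

The boundary map ∂_2: C_2 → C_1 sends each 2-simplex [p,q,r] to [q,r] − [p,r] + [p,q]. For instance
  ∂[v_0,v_2,v_3] = [v_2,v_3] − [v_0,v_3] + [v_0,v_2],
  ∂[v_0,v_1,v_4] = [v_1,v_4] − [v_0,v_4] + [v_0,v_1].
The 10×5 boundary matrix has rank 5 and Smith normal form diag(1,1,1,1,1).

From H_k ≅ ker(∂_k) / im(∂_{k+1}) we obtain:

  H_2: rank ker ∂_2 − rank ∂_3 = (5 − 5) − 0 = 0, and there is no ∂_3, so H_2 ≅ 0.

(K is a triangulation of the Möbius band.)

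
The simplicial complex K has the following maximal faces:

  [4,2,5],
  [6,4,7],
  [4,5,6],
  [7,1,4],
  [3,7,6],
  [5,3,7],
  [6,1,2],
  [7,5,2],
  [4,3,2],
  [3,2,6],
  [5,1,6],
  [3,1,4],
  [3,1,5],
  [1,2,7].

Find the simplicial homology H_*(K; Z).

H_0 = Z,  H_1 = Z^2,  H_2 = Z.

We work with the vertex ordering 1 < 2 < 3 < 4 < 5 < 6 < 7. The simplices of K, each written with vertices in increasing order, are:

  0-simplices (7): [1], [2], [3], [4], [5], [6], [7]
  1-simplices (21): [1,2], [1,3], [1,4], [1,5], [1,6], [1,7], [2,3], [2,4], [2,5], [2,6], [2,7], [3,4], [3,5], [3,6], [3,7], [4,5], [4,6], [4,7], [5,6], [5,7], [6,7]
  2-simplices (14): [1,2,6], [1,2,7], [1,3,4], [1,3,5], [1,4,7], [1,5,6], [2,3,4], [2,3,6], [2,4,5], [2,5,7], [3,5,7], [3,6,7], [4,5,6], [4,6,7]

Hence C_0 ≅ Z^7, C_1 ≅ Z^21, C_2 ≅ Z^14.

Boundary ∂_1: C_1 → C_0 is given by ∂[p,q] = [q] − [p].
This gives a 7×21 integer matrix of rank 6; reducing to Smith normal form yields diagonal entries (1,1,1,1,1,1).

Boundary ∂_2: C_2 → C_1 sends each 2-simplex [p,q,r] to [q,r] − [p,r] + [p,q]. For instance
  ∂[1,3,4] = [3,4] − [1,4] + [1,3],
  ∂[1,4,7] = [4,7] − [1,7] + [1,4].
The resulting 21×14 matrix has rank 13, and its Smith normal form has invariant factors (1,1,1,1,1,1,1,1,1,1,1,1,1).

Reading off H_k = ker ∂_k / im ∂_{k+1}:

  H_0: rank C_0 − rank ∂_1 = 7 − 6 = 1, and the invariant factors of ∂_1 are all 1, so H_0 = Z.
  H_1: rank ker ∂_1 − rank ∂_2 = (21 − 6) − 13 = 2, and the invariant factors of ∂_2 are all 1, so H_1 = Z^2.
  H_2: rank ker ∂_2 − rank ∂_3 = (14 − 13) − 0 = 1, and there is no ∂_3, so H_2 = Z.

(K is a triangulation of the torus T^2.)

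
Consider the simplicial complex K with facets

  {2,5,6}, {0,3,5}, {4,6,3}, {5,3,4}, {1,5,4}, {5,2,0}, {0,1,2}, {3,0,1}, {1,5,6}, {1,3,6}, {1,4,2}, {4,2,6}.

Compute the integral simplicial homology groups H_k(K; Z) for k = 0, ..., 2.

Fix the vertex order 0 < 1 < 2 < 3 < 4 < 5 < 6 and write every simplex with vertices in increasing order. Then dim K = 2 and the simplices of K are:

  0-simplices (7): [0], [1], [2], [3], [4], [5], [6]
  1-simplices (18): [0,1], [0,2], [0,3], [0,5], [1,2], [1,3], [1,4], [1,5], [1,6], [2,4], [2,5], [2,6], [3,4], [3,5], [3,6], [4,5], [4,6], [5,6]
  2-simplices (12): [0,1,2], [0,1,3], [0,2,5], [0,3,5], [1,2,4], [1,3,6], [1,4,5], [1,5,6], [2,4,6], [2,5,6], [3,4,5], [3,4,6]

Hence C_0 ≅ Z^7, C_1 ≅ Z^18, C_2 ≅ Z^12.

∂_1: C_1 → C_0 is given by ∂[p,q] = [q] − [p]. For instance
  ∂[1,4] = [4] − [1].
This gives a 7×18 integer matrix of rank 6; reducing to Smith normal form yields diagonal entries (1,1,1,1,1,1).

The boundary map ∂_2: C_2 → C_1 acts by ∂[p,q,r] = [q,r] − [p,r] + [p,q]. For instance
  ∂[1,4,5] = [4,5] − [1,5] + [1,4],
  ∂[1,2,4] = [2,4] − [1,4] + [1,2].
As a 18×12 matrix over Z this has rank 12, with invariant factors (1,1,1,1,1,1,1,1,1,1,1,2).

Now H_k = ker ∂_k / im ∂_{k+1}, so:

  H_0: rank C_0 − rank ∂_1 = 7 − 6 = 1, and the invariant factors of ∂_1 are all 1, so H_0 ≅ Z.
  H_1: rank ker ∂_1 − rank ∂_2 = (18 − 6) − 12 = 0, and ∂_2 has invariant factor 2 > 1, so H_1 ≅ Z/2.
  H_2: rank ker ∂_2 − rank ∂_3 = (12 − 12) − 0 = 0, and there is no ∂_3, so H_2 ≅ 0.

As a check, the Euler characteristic is 7 − 18 + 12 = 1, which agrees with 1 − 0 + 0 = 1.

H_0 ≅ Z,  H_1 ≅ Z/2,  H_2 = 0.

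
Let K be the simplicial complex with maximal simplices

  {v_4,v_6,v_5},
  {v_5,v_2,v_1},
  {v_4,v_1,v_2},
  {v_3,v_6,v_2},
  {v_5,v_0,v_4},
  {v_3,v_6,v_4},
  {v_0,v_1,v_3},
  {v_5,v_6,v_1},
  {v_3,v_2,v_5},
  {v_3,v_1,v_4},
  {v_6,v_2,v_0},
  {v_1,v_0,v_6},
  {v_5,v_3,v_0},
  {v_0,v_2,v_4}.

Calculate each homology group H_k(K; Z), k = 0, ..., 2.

H_0 ≅ Z,  H_1 ≅ Z^2,  H_2 ≅ Z.

Order the vertices as v_0 < v_1 < v_2 < v_3 < v_4 < v_5 < v_6. Listing each simplex with vertices in this order, K has dimension 2 with simplices:

  0-simplices (7): [v_0], [v_1], [v_2], [v_3], [v_4], [v_5], [v_6]
  1-simplices (21): (21 of them)
  2-simplices (14): (14 of them)

so the chain groups are C_0 ≅ Z^7, C_1 ≅ Z^21, C_2 ≅ Z^14.

∂_1: C_1 → C_0 sends each edge [p,q] (with p < q) to q − p. For instance
  ∂[v_2,v_4] = [v_4] − [v_2].
The resulting 7×21 matrix has rank 6, and its Smith normal form has invariant factors (1,1,1,1,1,1).

Boundary ∂_2: C_2 → C_1 acts by ∂[p,q,r] = [q,r] − [p,r] + [p,q]. For instance
  ∂[v_1,v_2,v_4] = [v_2,v_4] − [v_1,v_4] + [v_1,v_2],
  ∂[v_1,v_2,v_5] = [v_2,v_5] − [v_1,v_5] + [v_1,v_2].
The 21×14 boundary matrix has rank 13 and Smith normal form diag(1,1,1,1,1,1,1,1,1,1,1,1,1).

Now H_k = ker ∂_k / im ∂_{k+1}, so:

  H_0: rank C_0 − rank ∂_1 = 7 − 6 = 1, and the invariant factors of ∂_1 are all 1, so H_0 ≅ Z.
  H_1: rank ker ∂_1 − rank ∂_2 = (21 − 6) − 13 = 2, and the invariant factors of ∂_2 are all 1, so H_1 ≅ Z^2.
  H_2: rank ker ∂_2 − rank ∂_3 = (14 − 13) − 0 = 1, and there is no ∂_3, so H_2 ≅ Z.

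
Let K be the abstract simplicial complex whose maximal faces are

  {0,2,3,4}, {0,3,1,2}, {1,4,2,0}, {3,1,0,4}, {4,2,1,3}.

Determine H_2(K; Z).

H_2 ≅ 0.

Fix the vertex order 0 < 1 < 2 < 3 < 4 and write every simplex with vertices in increasing order. Then dim K = 3 and the simplices of K are:

  0-simplices (5): [0], [1], [2], [3], [4]
  1-simplices (10): [0,1], [0,2], [0,3], [0,4], [1,2], [1,3], [1,4], [2,3], [2,4], [3,4]
  2-simplices (10): [0,1,2], [0,1,3], [0,1,4], [0,2,3], [0,2,4], [0,3,4], [1,2,3], [1,2,4], [1,3,4], [2,3,4]
  3-simplices (5): [0,1,2,3], [0,1,2,4], [0,1,3,4], [0,2,3,4], [1,2,3,4]

Hence C_0 ≅ Z^5, C_1 ≅ Z^10, C_2 ≅ Z^10, C_3 ≅ Z^5.

The boundary map ∂_1: C_1 → C_0 sends each edge [p,q] (with p < q) to q − p.
This gives a 5×10 integer matrix of rank 4; reducing to Smith normal form yields diagonal entries (1,1,1,1).

Boundary ∂_2: C_2 → C_1 acts by ∂[p,q,r] = [q,r] − [p,r] + [p,q]. For instance
  ∂[0,1,3] = [1,3] − [0,3] + [0,1],
  ∂[0,1,2] = [1,2] − [0,2] + [0,1].
The resulting 10×10 matrix has rank 6, and its Smith normal form has invariant factors (1,1,1,1,1,1).

∂_3: C_3 → C_2 sends each 3-simplex σ to the alternating sum Σ_i (−1)^i (σ with its i-th vertex removed). For instance
  ∂[0,1,3,4] = [1,3,4] − [0,3,4] + [0,1,4] − [0,1,3],
  ∂[1,2,3,4] = [2,3,4] − [1,3,4] + [1,2,4] − [1,2,3].
The resulting 10×5 matrix has rank 4, and its Smith normal form has invariant factors (1,1,1,1).

From H_k ≅ ker(∂_k) / im(∂_{k+1}) we obtain:

  H_2: rank ker ∂_2 − rank ∂_3 = (10 − 6) − 4 = 0, and the invariant factors of ∂_3 are all 1, so H_2 ≅ 0.

(K is a triangulation of the 3-sphere S^3.)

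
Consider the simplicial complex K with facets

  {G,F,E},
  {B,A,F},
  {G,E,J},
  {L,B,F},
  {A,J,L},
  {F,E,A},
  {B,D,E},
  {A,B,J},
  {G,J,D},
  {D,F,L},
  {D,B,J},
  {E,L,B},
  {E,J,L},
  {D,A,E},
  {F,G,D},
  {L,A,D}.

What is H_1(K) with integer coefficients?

H_1 = Z^2.

Fix the vertex order A < B < D < E < F < G < J < L and write every simplex with vertices in increasing order. Then dim K = 2 and the simplices of K are:

  0-simplices (8): A, B, D, E, F, G, J, L
  1-simplices (24): AB, AD, AE, AF, AJ, AL, BD, BE, BF, BJ, BL, DE, DF, DG, DJ, DL, EF, EG, EJ, EL, FG, FL, GJ, JL
  2-simplices (16): ABF, ABJ, ADE, ADL, AEF, AJL, BDE, BDJ, BEL, BFL, DFG, DFL, DGJ, EFG, EGJ, EJL

so the chain groups are C_0 ≅ Z^8, C_1 ≅ Z^24, C_2 ≅ Z^16.

The boundary map ∂_1: C_1 → C_0 maps an edge to its endpoints' difference, ∂[p,q] = q − p. For instance
  ∂AB = B − A.
The 8×24 boundary matrix has rank 7 and Smith normal form diag(1,1,1,1,1,1,1).

The boundary map ∂_2: C_2 → C_1 acts by ∂[p,q,r] = [q,r] − [p,r] + [p,q]. For instance
  ∂ABJ = BJ − AJ + AB,
  ∂AEF = EF − AF + AE.
The resulting 24×16 matrix has rank 15, and its Smith normal form has invariant factors (1,1,1,1,1,1,1,1,1,1,1,1,1,1,1).

Computing H_k = (kernel of ∂_k) / (image of ∂_{k+1}):

  H_1: rank ker ∂_1 − rank ∂_2 = (24 − 7) − 15 = 2, and the invariant factors of ∂_2 are all 1, so H_1 ≅ Z^2.

(K is a triangulation of the torus T^2.)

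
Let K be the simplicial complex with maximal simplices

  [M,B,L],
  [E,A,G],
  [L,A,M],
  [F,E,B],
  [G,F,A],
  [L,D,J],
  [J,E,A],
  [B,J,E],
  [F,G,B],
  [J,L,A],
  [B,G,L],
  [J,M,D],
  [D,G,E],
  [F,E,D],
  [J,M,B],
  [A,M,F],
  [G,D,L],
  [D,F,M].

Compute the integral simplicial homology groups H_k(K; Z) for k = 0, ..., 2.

K has 9 vertices, 27 edges, 18 triangles.
rank ∂_0 = 0, rank ∂_1 = 8 ⇒ b_0 = 9 − 0 − 8 = 1; all invariant factors of ∂_1 are 1 so no torsion. So H_0 ≅ Z.
rank ∂_1 = 8, rank ∂_2 = 18 ⇒ b_1 = 27 − 8 − 18 = 1; ∂_2 has invariant factor(s) [2] giving torsion. So H_1 ≅ Z ⊕ Z/2.
rank ∂_2 = 18, rank ∂_3 = 0 ⇒ b_2 = 18 − 18 − 0 = 0. So H_2 ≅ 0.

H_0 ≅ Z,  H_1 ≅ Z ⊕ Z/2,  H_2 = 0.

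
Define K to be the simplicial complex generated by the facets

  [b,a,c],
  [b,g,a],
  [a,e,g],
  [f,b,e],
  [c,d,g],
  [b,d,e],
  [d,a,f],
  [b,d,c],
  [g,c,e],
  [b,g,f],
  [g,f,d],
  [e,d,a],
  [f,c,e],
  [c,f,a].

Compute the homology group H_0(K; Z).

H_0 ≅ Z.

We work with the vertex ordering a < b < c < d < e < f < g. The simplices of K, each written with vertices in increasing order, are:

  0-simplices (7): a, b, c, d, e, f, g
  1-simplices (21): ab, ac, ad, ae, af, ag, bc, bd, be, bf, bg, cd, ce, cf, cg, de, df, dg, ef, eg, fg
  2-simplices (14): abc, abg, acf, ade, adf, aeg, bcd, bde, bef, bfg, cdg, cef, ceg, dfg

giving chain groups C_0 ≅ Z^7, C_1 ≅ Z^21, C_2 ≅ Z^14.

The boundary map ∂_1: C_1 → C_0 sends each edge [p,q] (with p < q) to q − p.
The resulting 7×21 matrix has rank 6, and its Smith normal form has invariant factors (1,1,1,1,1,1).

Boundary ∂_2: C_2 → C_1 acts by ∂[p,q,r] = [q,r] − [p,r] + [p,q]. For instance
  ∂abc = bc − ac + ab,
  ∂dfg = fg − dg + df.
This gives a 21×14 integer matrix of rank 13; reducing to Smith normal form yields diagonal entries (1,1,1,1,1,1,1,1,1,1,1,1,1).

Reading off H_k = ker ∂_k / im ∂_{k+1}:

  H_0: rank C_0 − rank ∂_1 = 7 − 6 = 1, and the invariant factors of ∂_1 are all 1, so H_0 = Z.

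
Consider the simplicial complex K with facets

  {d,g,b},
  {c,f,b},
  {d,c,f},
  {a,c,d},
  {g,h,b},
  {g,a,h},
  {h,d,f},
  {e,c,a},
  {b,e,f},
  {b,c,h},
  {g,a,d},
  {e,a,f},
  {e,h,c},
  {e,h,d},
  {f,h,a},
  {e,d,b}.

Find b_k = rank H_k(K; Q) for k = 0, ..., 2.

b_0 = 1, b_1 = 2, b_2 = 1.

We work with the vertex ordering a < b < c < d < e < f < g < h. The simplices of K, each written with vertices in increasing order, are:

  0-simplices (8): a, b, c, d, e, f, g, h
  1-simplices (24): ac, ad, ae, af, ag, ah, bc, bd, be, bf, bg, bh, cd, ce, cf, ch, de, df, dg, dh, ef, eh, fh, gh
  2-simplices (16): acd, ace, adg, aef, afh, agh, bcf, bch, bde, bdg, bef, bgh, cdf, ceh, deh, dfh

Hence C_0 ≅ Z^8, C_1 ≅ Z^24, C_2 ≅ Z^16.

Boundary ∂_1: C_1 → C_0 is given by ∂[p,q] = [q] − [p]. For instance
  ∂ce = e − c.
The 8×24 boundary matrix has rank 7 and Smith normal form diag(1,1,1,1,1,1,1).

The boundary map ∂_2: C_2 → C_1 sends each 2-simplex [p,q,r] to [q,r] − [p,r] + [p,q]. For instance
  ∂bde = de − be + bd,
  ∂bcf = cf − bf + bc.
As a 24×16 matrix over Z this has rank 15, with invariant factors (1,1,1,1,1,1,1,1,1,1,1,1,1,1,1).

Computing H_k = (kernel of ∂_k) / (image of ∂_{k+1}):

  H_0: rank C_0 − rank ∂_1 = 8 − 7 = 1, and the invariant factors of ∂_1 are all 1, so H_0 ≅ Z.
  H_1: rank ker ∂_1 − rank ∂_2 = (24 − 7) − 15 = 2, and the invariant factors of ∂_2 are all 1, so H_1 ≅ Z^2.
  H_2: rank ker ∂_2 − rank ∂_3 = (16 − 15) − 0 = 1, and there is no ∂_3, so H_2 ≅ Z.

As a check, the Euler characteristic is 8 − 24 + 16 = 0, which agrees with 1 − 2 + 1 = 0.

Hence the Betti numbers are b_0 = 1, b_1 = 2, b_2 = 1.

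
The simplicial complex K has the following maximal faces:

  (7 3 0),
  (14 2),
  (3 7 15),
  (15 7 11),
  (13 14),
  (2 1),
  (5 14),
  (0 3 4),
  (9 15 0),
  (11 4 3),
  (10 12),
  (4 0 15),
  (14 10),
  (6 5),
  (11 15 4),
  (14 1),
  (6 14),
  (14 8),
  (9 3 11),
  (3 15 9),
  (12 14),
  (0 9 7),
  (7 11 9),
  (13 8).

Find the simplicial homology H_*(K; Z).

K has 16 vertices, 30 edges, 12 triangles.
rank ∂_0 = 0, rank ∂_1 = 14 ⇒ b_0 = 16 − 0 − 14 = 2; all invariant factors of ∂_1 are 1 so no torsion. So H_0 = Z^2.
rank ∂_1 = 14, rank ∂_2 = 12 ⇒ b_1 = 30 − 14 − 12 = 4; ∂_2 has invariant factor(s) [2] giving torsion. So H_1 = Z^4 ⊕ Z/2Z.
rank ∂_2 = 12, rank ∂_3 = 0 ⇒ b_2 = 12 − 12 − 0 = 0. So H_2 = 0.

H_0 = Z^2,  H_1 = Z^4 ⊕ Z/2Z,  H_2 = 0.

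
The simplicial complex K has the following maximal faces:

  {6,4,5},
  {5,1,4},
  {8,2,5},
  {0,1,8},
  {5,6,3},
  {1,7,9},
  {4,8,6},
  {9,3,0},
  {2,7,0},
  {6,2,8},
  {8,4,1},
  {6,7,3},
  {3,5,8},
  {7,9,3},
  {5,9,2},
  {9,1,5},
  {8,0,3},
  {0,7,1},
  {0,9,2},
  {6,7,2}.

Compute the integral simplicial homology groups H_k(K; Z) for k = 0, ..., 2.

Order the vertices as 0 < 1 < 2 < 3 < 4 < 5 < 6 < 7 < 8 < 9. Listing each simplex with vertices in this order, K has dimension 2 with simplices:

  0-simplices (10): [0], [1], [2], [3], [4], [5], [6], [7], [8], [9]
  1-simplices (30): (30 of them)
  2-simplices (20): (20 of them)

Hence C_0 ≅ Z^10, C_1 ≅ Z^30, C_2 ≅ Z^20.

The boundary map ∂_1: C_1 → C_0 sends each edge [p,q] (with p < q) to q − p.
The resulting 10×30 matrix has rank 9, and its Smith normal form has invariant factors (1,1,1,1,1,1,1,1,1).

Boundary ∂_2: C_2 → C_1 acts by ∂[p,q,r] = [q,r] − [p,r] + [p,q]. For instance
  ∂[1,4,8] = [4,8] − [1,8] + [1,4],
  ∂[3,7,9] = [7,9] − [3,9] + [3,7].
This gives a 30×20 integer matrix of rank 20; reducing to Smith normal form yields diagonal entries (1,1,1,1,1,1,1,1,1,1,1,1,1,1,1,1,1,1,1,2).

Computing H_k = (kernel of ∂_k) / (image of ∂_{k+1}):

  H_0: rank C_0 − rank ∂_1 = 10 − 9 = 1, and the invariant factors of ∂_1 are all 1, so H_0 ≅ Z.
  H_1: rank ker ∂_1 − rank ∂_2 = (30 − 9) − 20 = 1, and ∂_2 has invariant factor 2 > 1, so H_1 ≅ Z ⊕ Z/2.
  H_2: rank ker ∂_2 − rank ∂_3 = (20 − 20) − 0 = 0, and there is no ∂_3, so H_2 ≅ 0.

As a check, the Euler characteristic is 10 − 30 + 20 = 0, which agrees with 1 − 1 + 0 = 0.

H_0 ≅ Z,  H_1 ≅ Z ⊕ Z/2,  H_2 = 0.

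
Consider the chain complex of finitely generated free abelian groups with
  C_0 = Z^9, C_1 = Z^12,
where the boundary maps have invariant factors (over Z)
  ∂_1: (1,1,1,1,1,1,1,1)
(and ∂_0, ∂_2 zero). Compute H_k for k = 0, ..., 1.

H_0 ≅ Z,  H_1 ≅ Z^4.

H_0: b_0 = 9 − 0 − 8 = 1; torsion from ∂_1 factors > 1: none. So H_0 ≅ Z.
H_1: b_1 = 12 − 8 − 0 = 4; torsion from ∂_2 factors > 1: none. So H_1 ≅ Z^4.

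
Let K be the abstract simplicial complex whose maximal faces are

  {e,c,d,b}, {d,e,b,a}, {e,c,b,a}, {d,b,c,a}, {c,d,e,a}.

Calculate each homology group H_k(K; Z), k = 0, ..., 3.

H_0 = Z,  H_1 = 0,  H_2 = 0,  H_3 = Z.

Order the vertices as a < b < c < d < e. Listing each simplex with vertices in this order, K has dimension 3 with simplices:

  0-simplices (5): a, b, c, d, e
  1-simplices (10): ab, ac, ad, ae, bc, bd, be, cd, ce, de
  2-simplices (10): abc, abd, abe, acd, ace, ade, bcd, bce, bde, cde
  3-simplices (5): abcd, abce, abde, acde, bcde

Hence C_0 ≅ Z^5, C_1 ≅ Z^10, C_2 ≅ Z^10, C_3 ≅ Z^5.

∂_1: C_1 → C_0 is given by ∂[p,q] = [q] − [p]. For instance
  ∂de = e − d.
This gives a 5×10 integer matrix of rank 4; reducing to Smith normal form yields diagonal entries (1,1,1,1).

Boundary ∂_2: C_2 → C_1 maps a triangle to the signed sum of its edges. For instance
  ∂bce = ce − be + bc,
  ∂cde = de − ce + cd.
As a 10×10 matrix over Z this has rank 6, with invariant factors (1,1,1,1,1,1).

∂_3: C_3 → C_2 sends each 3-simplex σ to the alternating sum Σ_i (−1)^i (σ with its i-th vertex removed). For instance
  ∂abce = bce − ace + abe − abc,
  ∂acde = cde − ade + ace − acd.
The resulting 10×5 matrix has rank 4, and its Smith normal form has invariant factors (1,1,1,1).

Reading off H_k = ker ∂_k / im ∂_{k+1}:

  H_0: rank C_0 − rank ∂_1 = 5 − 4 = 1, and the invariant factors of ∂_1 are all 1, so H_0 = Z.
  H_1: rank ker ∂_1 − rank ∂_2 = (10 − 4) − 6 = 0, and the invariant factors of ∂_2 are all 1, so H_1 = 0.
  H_2: rank ker ∂_2 − rank ∂_3 = (10 − 6) − 4 = 0, and the invariant factors of ∂_3 are all 1, so H_2 = 0.
  H_3: rank ker ∂_3 − rank ∂_4 = (5 − 4) − 0 = 1, and there is no ∂_4, so H_3 = Z.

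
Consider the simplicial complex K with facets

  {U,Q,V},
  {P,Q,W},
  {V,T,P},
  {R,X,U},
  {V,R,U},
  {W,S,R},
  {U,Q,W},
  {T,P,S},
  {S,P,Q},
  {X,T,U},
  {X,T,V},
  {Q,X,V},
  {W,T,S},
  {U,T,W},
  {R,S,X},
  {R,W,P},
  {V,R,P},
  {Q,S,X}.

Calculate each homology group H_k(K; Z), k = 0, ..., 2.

H_0 = Z,  H_1 = Z ⊕ Z/2,  H_2 = 0.

Fix the vertex order P < Q < R < S < T < U < V < W < X and write every simplex with vertices in increasing order. Then dim K = 2 and the simplices of K are:

  0-simplices (9): P, Q, R, S, T, U, V, W, X
  1-simplices (27): PQ, PR, PS, PT, PV, PW, QS, QU, QV, QW, QX, RS, RU, RV, RW, RX, ST, SW, SX, TU, TV, TW, TX, UV, UW, UX, VX
  2-simplices (18): PQS, PQW, PRV, PRW, PST, PTV, QSX, QUV, QUW, QVX, RSW, RSX, RUV, RUX, STW, TUW, TUX, TVX

so the chain groups are C_0 ≅ Z^9, C_1 ≅ Z^27, C_2 ≅ Z^18.

The boundary map ∂_1: C_1 → C_0 sends each edge [p,q] (with p < q) to q − p. For instance
  ∂RV = V − R.
This gives a 9×27 integer matrix of rank 8; reducing to Smith normal form yields diagonal entries (1,1,1,1,1,1,1,1).

Boundary ∂_2: C_2 → C_1 sends each 2-simplex [p,q,r] to [q,r] − [p,r] + [p,q]. For instance
  ∂STW = TW − SW + ST,
  ∂RSW = SW − RW + RS.
This gives a 27×18 integer matrix of rank 18; reducing to Smith normal form yields diagonal entries (1,1,1,1,1,1,1,1,1,1,1,1,1,1,1,1,1,2).

Now H_k = ker ∂_k / im ∂_{k+1}, so:

  H_0: rank C_0 − rank ∂_1 = 9 − 8 = 1, and the invariant factors of ∂_1 are all 1, so H_0 ≅ Z.
  H_1: rank ker ∂_1 − rank ∂_2 = (27 − 8) − 18 = 1, and ∂_2 has invariant factor 2 > 1, so H_1 ≅ Z ⊕ Z/2.
  H_2: rank ker ∂_2 − rank ∂_3 = (18 − 18) − 0 = 0, and there is no ∂_3, so H_2 ≅ 0.

As a check, the Euler characteristic is 9 − 27 + 18 = 0, which agrees with 1 − 1 + 0 = 0.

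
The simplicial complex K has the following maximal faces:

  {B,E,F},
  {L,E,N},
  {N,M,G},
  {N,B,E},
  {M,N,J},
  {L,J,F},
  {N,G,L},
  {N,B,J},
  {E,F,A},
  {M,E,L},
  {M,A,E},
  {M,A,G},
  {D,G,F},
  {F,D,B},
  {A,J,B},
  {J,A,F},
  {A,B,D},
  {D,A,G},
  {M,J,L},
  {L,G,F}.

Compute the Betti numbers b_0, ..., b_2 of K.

b_0 = 1, b_1 = 1, b_2 = 0.

We work with the vertex ordering A < B < D < E < F < G < J < L < M < N. The simplices of K, each written with vertices in increasing order, are:

  0-simplices (10): A, B, D, E, F, G, J, L, M, N
  1-simplices (30): AB, AD, AE, AF, AG, AJ, AM, BD, BE, BF, BJ, BN, DF, DG, EF, EL, EM, EN, FG, FJ, FL, GL, GM, GN, JL, JM, JN, LM, LN, MN
  2-simplices (20): ABD, ABJ, ADG, AEF, AEM, AFJ, AGM, BDF, BEF, BEN, BJN, DFG, ELM, ELN, FGL, FJL, GLN, GMN, JLM, JMN

giving chain groups C_0 ≅ Z^10, C_1 ≅ Z^30, C_2 ≅ Z^20.

Boundary ∂_1: C_1 → C_0 sends each edge [p,q] (with p < q) to q − p. For instance
  ∂AE = E − A.
As a 10×30 matrix over Z this has rank 9, with invariant factors (1,1,1,1,1,1,1,1,1).

∂_2: C_2 → C_1 maps a triangle to the signed sum of its edges. For instance
  ∂ELM = LM − EM + EL,
  ∂ABJ = BJ − AJ + AB.
The resulting 30×20 matrix has rank 20, and its Smith normal form has invariant factors (1,1,1,1,1,1,1,1,1,1,1,1,1,1,1,1,1,1,1,2).

Computing H_k = (kernel of ∂_k) / (image of ∂_{k+1}):

  H_0: rank C_0 − rank ∂_1 = 10 − 9 = 1, and the invariant factors of ∂_1 are all 1, so H_0 = Z.
  H_1: rank ker ∂_1 − rank ∂_2 = (30 − 9) − 20 = 1, and ∂_2 has invariant factor 2 > 1, so H_1 = Z ⊕ Z/2Z.
  H_2: rank ker ∂_2 − rank ∂_3 = (20 − 20) − 0 = 0, and there is no ∂_3, so H_2 = 0.

As a check, the Euler characteristic is 10 − 30 + 20 = 0, which agrees with 1 − 1 + 0 = 0.
(K is a triangulation of the Klein bottle.)

Hence the Betti numbers are b_0 = 1, b_1 = 1, b_2 = 0.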